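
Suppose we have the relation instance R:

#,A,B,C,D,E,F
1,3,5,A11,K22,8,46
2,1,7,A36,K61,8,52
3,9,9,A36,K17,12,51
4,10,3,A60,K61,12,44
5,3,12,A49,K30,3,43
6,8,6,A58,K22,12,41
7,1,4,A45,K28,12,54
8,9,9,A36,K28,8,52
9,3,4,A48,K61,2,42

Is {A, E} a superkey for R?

All 9 rows have distinct {A, E} values, so {A, E} → (all attributes) holds and {A, E} is a superkey.

Yes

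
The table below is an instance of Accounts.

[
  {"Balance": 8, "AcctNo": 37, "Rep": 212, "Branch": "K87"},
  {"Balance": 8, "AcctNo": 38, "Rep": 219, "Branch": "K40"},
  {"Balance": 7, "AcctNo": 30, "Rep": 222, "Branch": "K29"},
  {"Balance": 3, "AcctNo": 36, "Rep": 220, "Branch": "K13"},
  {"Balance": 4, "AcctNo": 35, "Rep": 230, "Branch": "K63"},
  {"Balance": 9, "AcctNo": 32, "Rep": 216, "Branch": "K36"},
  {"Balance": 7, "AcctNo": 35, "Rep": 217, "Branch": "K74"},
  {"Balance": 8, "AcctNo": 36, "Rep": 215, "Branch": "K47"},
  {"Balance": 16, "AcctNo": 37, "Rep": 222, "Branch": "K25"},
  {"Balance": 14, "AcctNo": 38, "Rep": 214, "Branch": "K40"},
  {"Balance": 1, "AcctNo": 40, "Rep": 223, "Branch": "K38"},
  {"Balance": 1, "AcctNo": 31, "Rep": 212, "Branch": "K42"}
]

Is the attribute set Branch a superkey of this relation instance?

Two distinct rows share Branch=K40, so Branch does not determine every attribute — not a superkey.

No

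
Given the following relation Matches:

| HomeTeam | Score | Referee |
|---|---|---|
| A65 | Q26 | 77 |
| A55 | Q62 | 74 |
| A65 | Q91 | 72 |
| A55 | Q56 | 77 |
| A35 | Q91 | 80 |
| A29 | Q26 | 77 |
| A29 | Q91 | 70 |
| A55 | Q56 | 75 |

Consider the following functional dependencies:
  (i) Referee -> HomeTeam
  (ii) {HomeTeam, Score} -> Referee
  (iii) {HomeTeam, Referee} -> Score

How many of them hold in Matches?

1

(i) Referee -> HomeTeam: Referee=77: 3 rows → HomeTeam takes values {A65, A55, A29} — violation — fails.
(ii) {HomeTeam, Score} -> Referee: (HomeTeam=A55, Score=Q56): 2 rows → Referee takes values {77, 75} — violation — fails.
(iii) {HomeTeam, Referee} -> Score: every LHS value maps to a single RHS value — holds.
1 of the 3 dependencies holds.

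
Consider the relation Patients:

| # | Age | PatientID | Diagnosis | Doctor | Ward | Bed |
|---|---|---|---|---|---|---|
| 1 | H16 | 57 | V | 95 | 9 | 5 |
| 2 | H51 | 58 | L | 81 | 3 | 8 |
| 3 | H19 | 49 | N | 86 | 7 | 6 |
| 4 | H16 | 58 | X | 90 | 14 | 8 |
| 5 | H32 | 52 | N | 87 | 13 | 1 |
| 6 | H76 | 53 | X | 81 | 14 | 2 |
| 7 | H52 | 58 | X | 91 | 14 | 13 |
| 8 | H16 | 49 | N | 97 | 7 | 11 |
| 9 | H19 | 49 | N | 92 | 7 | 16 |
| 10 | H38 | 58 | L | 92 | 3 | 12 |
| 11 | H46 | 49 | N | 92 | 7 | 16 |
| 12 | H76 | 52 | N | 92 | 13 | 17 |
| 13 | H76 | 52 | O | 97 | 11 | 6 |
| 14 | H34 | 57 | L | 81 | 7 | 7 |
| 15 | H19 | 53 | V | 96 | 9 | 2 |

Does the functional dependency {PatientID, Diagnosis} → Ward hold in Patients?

Yes

(PatientID=57, Diagnosis=V): row 1 → Ward = 9 ✓
(PatientID=58, Diagnosis=L): rows 2, 10 → Ward = 3, 3 ✓
(PatientID=49, Diagnosis=N): rows 3, 8, 9, 11 → Ward = 7, 7, 7, 7 ✓
(PatientID=58, Diagnosis=X): rows 4, 7 → Ward = 14, 14 ✓
(PatientID=52, Diagnosis=N): rows 5, 12 → Ward = 13, 13 ✓
(PatientID=53, Diagnosis=X): row 6 → Ward = 14 ✓
(PatientID=52, Diagnosis=O): row 13 → Ward = 11 ✓
(PatientID=57, Diagnosis=L): row 14 → Ward = 7 ✓
(PatientID=53, Diagnosis=V): row 15 → Ward = 9 ✓
Every {PatientID, Diagnosis} value is associated with a single Ward value, so {PatientID, Diagnosis} → Ward holds.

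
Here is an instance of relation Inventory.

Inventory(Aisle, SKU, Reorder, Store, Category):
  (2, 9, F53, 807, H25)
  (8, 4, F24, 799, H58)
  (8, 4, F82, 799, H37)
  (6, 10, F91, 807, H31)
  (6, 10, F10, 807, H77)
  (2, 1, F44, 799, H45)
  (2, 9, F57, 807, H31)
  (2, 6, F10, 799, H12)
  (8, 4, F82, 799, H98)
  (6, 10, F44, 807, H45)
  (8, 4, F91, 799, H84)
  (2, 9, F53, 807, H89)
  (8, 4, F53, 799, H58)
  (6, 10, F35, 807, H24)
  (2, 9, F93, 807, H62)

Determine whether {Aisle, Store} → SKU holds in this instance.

(Aisle=2, Store=807): 4 rows → SKU = 9, 9, 9, 9 ✓
(Aisle=8, Store=799): 5 rows → SKU = 4, 4, 4, 4, 4 ✓
(Aisle=6, Store=807): 4 rows → SKU = 10, 10, 10, 10 ✓
(Aisle=2, Store=799): 2 rows → SKU takes values {1, 6} — violation
Two rows agree on {Aisle, Store} but differ on SKU, so {Aisle, Store} → SKU does not hold.

No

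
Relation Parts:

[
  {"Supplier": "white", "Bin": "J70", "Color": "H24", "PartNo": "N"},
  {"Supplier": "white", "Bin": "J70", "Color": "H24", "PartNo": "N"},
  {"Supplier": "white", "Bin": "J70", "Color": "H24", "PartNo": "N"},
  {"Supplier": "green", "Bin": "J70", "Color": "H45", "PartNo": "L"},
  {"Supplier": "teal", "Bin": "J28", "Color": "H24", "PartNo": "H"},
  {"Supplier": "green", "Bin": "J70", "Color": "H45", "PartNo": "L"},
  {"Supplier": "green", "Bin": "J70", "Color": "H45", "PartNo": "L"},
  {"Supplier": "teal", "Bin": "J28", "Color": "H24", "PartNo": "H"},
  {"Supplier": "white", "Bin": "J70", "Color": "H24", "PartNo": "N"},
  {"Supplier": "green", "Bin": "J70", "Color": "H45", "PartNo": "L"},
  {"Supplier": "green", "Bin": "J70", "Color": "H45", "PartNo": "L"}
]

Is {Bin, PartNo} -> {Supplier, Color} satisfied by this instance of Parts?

(Bin=J70, PartNo=N): 4 rows → {Supplier,Color} = (white, H24), (white, H24), (white, H24), (white, H24) ✓
(Bin=J70, PartNo=L): 5 rows → {Supplier,Color} = (green, H45), (green, H45), (green, H45), (green, H45), (green, H45) ✓
(Bin=J28, PartNo=H): 2 rows → {Supplier,Color} = (teal, H24), (teal, H24) ✓
Every {Bin, PartNo} value is associated with a single {Supplier, Color} value, so {Bin, PartNo} -> {Supplier, Color} holds.

Yes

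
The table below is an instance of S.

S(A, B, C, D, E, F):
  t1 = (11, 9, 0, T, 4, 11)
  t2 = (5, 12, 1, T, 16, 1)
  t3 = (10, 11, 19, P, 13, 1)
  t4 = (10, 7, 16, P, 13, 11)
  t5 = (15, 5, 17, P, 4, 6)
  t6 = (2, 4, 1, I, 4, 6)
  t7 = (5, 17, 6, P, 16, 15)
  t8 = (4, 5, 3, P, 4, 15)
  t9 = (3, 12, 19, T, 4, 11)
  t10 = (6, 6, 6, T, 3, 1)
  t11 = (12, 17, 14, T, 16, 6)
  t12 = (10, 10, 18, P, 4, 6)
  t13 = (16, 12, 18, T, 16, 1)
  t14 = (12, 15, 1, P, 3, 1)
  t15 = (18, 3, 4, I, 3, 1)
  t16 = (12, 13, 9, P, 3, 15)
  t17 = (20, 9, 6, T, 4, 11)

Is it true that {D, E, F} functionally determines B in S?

No

(D=T, E=4, F=11): rows 1, 9, 17 → B takes values {9, 12} — violation
(D=T, E=16, F=1): rows 2, 13 → B = 12, 12 ✓
(D=P, E=13, F=1): row 3 → B = 11 ✓
(D=P, E=13, F=11): row 4 → B = 7 ✓
(D=P, E=4, F=6): rows 5, 12 → B takes values {5, 10} — violation
(D=I, E=4, F=6): row 6 → B = 4 ✓
(D=P, E=16, F=15): row 7 → B = 17 ✓
(D=P, E=4, F=15): row 8 → B = 5 ✓
(D=T, E=3, F=1): row 10 → B = 6 ✓
(D=T, E=16, F=6): row 11 → B = 17 ✓
(D=P, E=3, F=1): row 14 → B = 15 ✓
(D=I, E=3, F=1): row 15 → B = 3 ✓
(D=P, E=3, F=15): row 16 → B = 13 ✓
Two rows agree on {D, E, F} but differ on B, so {D, E, F} -> B does not hold.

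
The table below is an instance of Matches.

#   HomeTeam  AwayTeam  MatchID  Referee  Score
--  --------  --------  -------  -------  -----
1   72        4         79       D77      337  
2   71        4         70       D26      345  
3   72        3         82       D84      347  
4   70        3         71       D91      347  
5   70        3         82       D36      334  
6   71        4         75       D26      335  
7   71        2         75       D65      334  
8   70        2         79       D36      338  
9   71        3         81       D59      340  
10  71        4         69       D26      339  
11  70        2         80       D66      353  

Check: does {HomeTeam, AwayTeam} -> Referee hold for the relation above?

No

(HomeTeam=72, AwayTeam=4): row 1 → Referee = D77 ✓
(HomeTeam=71, AwayTeam=4): rows 2, 6, 10 → Referee = D26, D26, D26 ✓
(HomeTeam=72, AwayTeam=3): row 3 → Referee = D84 ✓
(HomeTeam=70, AwayTeam=3): rows 4, 5 → Referee takes values {D91, D36} — violation
(HomeTeam=71, AwayTeam=2): row 7 → Referee = D65 ✓
(HomeTeam=70, AwayTeam=2): rows 8, 11 → Referee takes values {D36, D66} — violation
(HomeTeam=71, AwayTeam=3): row 9 → Referee = D59 ✓
Two rows agree on {HomeTeam, AwayTeam} but differ on Referee, so {HomeTeam, AwayTeam} -> Referee does not hold.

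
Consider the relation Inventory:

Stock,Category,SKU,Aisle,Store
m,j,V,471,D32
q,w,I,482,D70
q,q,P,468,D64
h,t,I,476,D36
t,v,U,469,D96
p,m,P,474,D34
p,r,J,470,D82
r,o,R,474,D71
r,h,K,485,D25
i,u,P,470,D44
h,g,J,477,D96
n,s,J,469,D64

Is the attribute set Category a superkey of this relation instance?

All 12 rows have distinct Category values, so Category → (all attributes) holds and Category is a superkey.

Yes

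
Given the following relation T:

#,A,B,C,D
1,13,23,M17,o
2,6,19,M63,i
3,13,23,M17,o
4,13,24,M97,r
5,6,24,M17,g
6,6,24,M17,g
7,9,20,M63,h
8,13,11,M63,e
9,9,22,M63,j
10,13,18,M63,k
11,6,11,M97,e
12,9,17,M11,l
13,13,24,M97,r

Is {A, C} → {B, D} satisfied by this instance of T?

No

(A=13, C=M17): rows 1, 3 → {B,D} = (23, o), (23, o) ✓
(A=6, C=M63): row 2 → {B,D} = (19, i) ✓
(A=13, C=M97): rows 4, 13 → {B,D} = (24, r), (24, r) ✓
(A=6, C=M17): rows 5, 6 → {B,D} = (24, g), (24, g) ✓
(A=9, C=M63): rows 7, 9 → {B,D} takes values {(20, h), (22, j)} — violation
(A=13, C=M63): rows 8, 10 → {B,D} takes values {(11, e), (18, k)} — violation
(A=6, C=M97): row 11 → {B,D} = (11, e) ✓
(A=9, C=M11): row 12 → {B,D} = (17, l) ✓
Two rows agree on {A, C} but differ on {B, D}, so {A, C} → {B, D} does not hold.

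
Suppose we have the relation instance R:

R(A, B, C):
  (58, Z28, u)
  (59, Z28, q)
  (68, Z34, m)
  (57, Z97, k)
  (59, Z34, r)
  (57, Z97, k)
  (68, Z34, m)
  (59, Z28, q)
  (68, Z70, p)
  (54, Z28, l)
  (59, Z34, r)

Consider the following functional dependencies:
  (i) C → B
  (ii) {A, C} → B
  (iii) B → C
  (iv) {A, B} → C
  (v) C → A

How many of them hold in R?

4

(i) C → B: every LHS value maps to a single RHS value — holds.
(ii) {A, C} → B: every LHS value maps to a single RHS value — holds.
(iii) B → C: B=Z28: 4 rows → C takes values {u, q, l} — violation; B=Z34: 4 rows → C takes values {m, r} — violation — fails.
(iv) {A, B} → C: every LHS value maps to a single RHS value — holds.
(v) C → A: every LHS value maps to a single RHS value — holds.
4 of the 5 dependencies hold.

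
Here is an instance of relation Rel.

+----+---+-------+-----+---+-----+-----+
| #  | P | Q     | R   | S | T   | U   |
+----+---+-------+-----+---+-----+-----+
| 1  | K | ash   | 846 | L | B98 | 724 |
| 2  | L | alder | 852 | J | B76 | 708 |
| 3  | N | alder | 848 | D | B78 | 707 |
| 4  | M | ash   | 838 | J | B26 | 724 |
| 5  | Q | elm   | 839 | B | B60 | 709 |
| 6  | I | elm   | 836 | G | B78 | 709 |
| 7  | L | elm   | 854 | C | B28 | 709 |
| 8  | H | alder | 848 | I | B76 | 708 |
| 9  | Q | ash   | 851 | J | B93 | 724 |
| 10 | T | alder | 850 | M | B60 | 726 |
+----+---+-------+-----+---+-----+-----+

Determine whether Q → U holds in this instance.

Q=ash: rows 1, 4, 9 → U = 724, 724, 724 ✓
Q=alder: rows 2, 3, 8, 10 → U takes values {708, 707, 726} — violation
Q=elm: rows 5, 6, 7 → U = 709, 709, 709 ✓
Two rows agree on Q but differ on U, so Q → U does not hold.

No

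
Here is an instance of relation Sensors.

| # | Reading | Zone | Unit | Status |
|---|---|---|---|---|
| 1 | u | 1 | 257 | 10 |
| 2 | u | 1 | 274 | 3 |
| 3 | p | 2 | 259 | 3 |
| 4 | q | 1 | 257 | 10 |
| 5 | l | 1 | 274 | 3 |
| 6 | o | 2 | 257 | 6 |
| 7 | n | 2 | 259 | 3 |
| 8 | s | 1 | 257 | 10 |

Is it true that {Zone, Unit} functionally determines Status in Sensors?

Yes

(Zone=1, Unit=257): rows 1, 4, 8 → Status = 10, 10, 10 ✓
(Zone=1, Unit=274): rows 2, 5 → Status = 3, 3 ✓
(Zone=2, Unit=259): rows 3, 7 → Status = 3, 3 ✓
(Zone=2, Unit=257): row 6 → Status = 6 ✓
Every {Zone, Unit} value is associated with a single Status value, so {Zone, Unit} -> Status holds.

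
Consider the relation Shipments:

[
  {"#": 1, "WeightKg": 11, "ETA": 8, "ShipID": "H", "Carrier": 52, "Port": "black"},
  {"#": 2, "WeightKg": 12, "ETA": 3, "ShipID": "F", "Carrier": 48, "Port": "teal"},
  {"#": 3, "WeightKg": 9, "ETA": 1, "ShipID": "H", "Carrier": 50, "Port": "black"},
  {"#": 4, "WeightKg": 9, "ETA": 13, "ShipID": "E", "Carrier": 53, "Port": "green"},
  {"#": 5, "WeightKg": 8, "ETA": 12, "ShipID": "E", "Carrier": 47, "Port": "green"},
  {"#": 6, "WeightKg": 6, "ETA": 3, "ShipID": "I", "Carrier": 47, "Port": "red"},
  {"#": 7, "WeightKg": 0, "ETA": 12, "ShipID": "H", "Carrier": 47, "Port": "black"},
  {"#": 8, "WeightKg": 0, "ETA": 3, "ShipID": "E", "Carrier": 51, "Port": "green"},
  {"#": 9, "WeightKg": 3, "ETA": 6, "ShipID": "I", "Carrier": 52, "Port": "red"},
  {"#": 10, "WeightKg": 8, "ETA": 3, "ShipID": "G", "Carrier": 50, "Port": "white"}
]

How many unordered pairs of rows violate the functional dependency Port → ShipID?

Port=black: all 3 rows agree on ShipID — 0 pairs.
Port=green: all 3 rows agree on ShipID — 0 pairs.
Port=red: all 2 rows agree on ShipID — 0 pairs.

0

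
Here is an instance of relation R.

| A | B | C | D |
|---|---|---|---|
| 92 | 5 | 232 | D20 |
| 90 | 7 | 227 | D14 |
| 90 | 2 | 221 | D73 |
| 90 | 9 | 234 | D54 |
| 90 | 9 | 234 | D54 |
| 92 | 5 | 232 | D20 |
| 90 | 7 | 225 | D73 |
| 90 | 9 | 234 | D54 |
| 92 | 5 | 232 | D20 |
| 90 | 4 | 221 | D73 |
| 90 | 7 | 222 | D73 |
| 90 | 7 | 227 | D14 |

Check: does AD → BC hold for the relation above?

(A=92, D=D20): 3 rows → {B,C} = (5, 232), (5, 232), (5, 232) ✓
(A=90, D=D14): 2 rows → {B,C} = (7, 227), (7, 227) ✓
(A=90, D=D73): 4 rows → {B,C} takes values {(2, 221), (7, 225), (4, 221), (7, 222)} — violation
(A=90, D=D54): 3 rows → {B,C} = (9, 234), (9, 234), (9, 234) ✓
Two rows agree on AD but differ on BC, so AD → BC does not hold.

No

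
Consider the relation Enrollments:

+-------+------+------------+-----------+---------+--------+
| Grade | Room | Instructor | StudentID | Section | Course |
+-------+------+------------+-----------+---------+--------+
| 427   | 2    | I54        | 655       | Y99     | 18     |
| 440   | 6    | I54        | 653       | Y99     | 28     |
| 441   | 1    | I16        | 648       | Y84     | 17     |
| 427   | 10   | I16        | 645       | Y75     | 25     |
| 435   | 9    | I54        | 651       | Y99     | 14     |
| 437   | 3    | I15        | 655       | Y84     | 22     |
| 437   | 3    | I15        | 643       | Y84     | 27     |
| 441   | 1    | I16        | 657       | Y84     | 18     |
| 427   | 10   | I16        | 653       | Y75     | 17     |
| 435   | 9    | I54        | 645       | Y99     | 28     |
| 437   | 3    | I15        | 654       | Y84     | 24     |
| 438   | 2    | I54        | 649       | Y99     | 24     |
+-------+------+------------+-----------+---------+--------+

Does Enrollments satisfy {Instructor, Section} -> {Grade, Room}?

(Instructor=I54, Section=Y99): 5 rows → {Grade,Room} takes values {(427, 2), (440, 6), (435, 9), (438, 2)} — violation
(Instructor=I16, Section=Y84): 2 rows → {Grade,Room} = (441, 1), (441, 1) ✓
(Instructor=I16, Section=Y75): 2 rows → {Grade,Room} = (427, 10), (427, 10) ✓
(Instructor=I15, Section=Y84): 3 rows → {Grade,Room} = (437, 3), (437, 3), (437, 3) ✓
Two rows agree on {Instructor, Section} but differ on {Grade, Room}, so {Instructor, Section} -> {Grade, Room} does not hold.

No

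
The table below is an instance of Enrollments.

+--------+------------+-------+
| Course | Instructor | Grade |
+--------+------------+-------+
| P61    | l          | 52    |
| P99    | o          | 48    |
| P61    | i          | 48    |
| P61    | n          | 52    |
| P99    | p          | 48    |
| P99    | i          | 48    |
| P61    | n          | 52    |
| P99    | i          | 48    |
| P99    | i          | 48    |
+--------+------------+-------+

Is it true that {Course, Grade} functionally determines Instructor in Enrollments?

(Course=P61, Grade=52): 3 rows → Instructor takes values {l, n} — violation
(Course=P99, Grade=48): 5 rows → Instructor takes values {o, p, i} — violation
(Course=P61, Grade=48): 1 row → Instructor = i ✓
Two rows agree on {Course, Grade} but differ on Instructor, so {Course, Grade} → Instructor does not hold.

No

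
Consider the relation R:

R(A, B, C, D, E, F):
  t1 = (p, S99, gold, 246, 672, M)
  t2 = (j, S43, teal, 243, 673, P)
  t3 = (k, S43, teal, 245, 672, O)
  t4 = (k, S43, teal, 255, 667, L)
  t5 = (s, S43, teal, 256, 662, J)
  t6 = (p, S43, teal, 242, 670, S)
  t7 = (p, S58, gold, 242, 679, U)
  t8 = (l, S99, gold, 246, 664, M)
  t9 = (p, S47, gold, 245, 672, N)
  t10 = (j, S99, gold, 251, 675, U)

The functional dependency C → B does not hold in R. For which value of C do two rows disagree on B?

C=gold: rows 1, 7, 8, 9, 10 → B takes values {S99, S58, S47} — violation
C=teal: rows 2, 3, 4, 5, 6 → B = S43, S43, S43, S43, S43 ✓
The only C value with inconsistent B is C=gold.

gold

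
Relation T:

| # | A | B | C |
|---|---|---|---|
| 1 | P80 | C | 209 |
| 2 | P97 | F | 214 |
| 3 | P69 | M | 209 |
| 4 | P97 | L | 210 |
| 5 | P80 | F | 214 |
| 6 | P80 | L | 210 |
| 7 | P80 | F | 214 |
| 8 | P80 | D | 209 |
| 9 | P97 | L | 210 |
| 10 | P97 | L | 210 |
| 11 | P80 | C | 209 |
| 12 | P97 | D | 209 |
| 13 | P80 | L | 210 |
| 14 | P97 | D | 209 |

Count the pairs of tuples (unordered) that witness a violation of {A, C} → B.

2

(A=P80, C=209): violating pairs (1,8), (8,11) — 2 pairs.
(A=P97, C=210): all 3 rows agree on B — 0 pairs.
(A=P80, C=214): all 2 rows agree on B — 0 pairs.
(A=P80, C=210): all 2 rows agree on B — 0 pairs.
(A=P97, C=209): all 2 rows agree on B — 0 pairs.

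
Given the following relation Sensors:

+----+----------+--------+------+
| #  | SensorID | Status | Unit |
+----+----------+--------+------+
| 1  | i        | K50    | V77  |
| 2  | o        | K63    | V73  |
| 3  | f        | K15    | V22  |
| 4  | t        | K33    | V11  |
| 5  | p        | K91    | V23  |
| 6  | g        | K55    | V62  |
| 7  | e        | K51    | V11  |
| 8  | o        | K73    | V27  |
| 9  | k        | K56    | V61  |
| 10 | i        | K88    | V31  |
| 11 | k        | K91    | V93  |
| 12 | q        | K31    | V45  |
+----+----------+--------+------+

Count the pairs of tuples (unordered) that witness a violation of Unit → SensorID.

Unit=V11: violating pairs (4,7) — 1 pair.

1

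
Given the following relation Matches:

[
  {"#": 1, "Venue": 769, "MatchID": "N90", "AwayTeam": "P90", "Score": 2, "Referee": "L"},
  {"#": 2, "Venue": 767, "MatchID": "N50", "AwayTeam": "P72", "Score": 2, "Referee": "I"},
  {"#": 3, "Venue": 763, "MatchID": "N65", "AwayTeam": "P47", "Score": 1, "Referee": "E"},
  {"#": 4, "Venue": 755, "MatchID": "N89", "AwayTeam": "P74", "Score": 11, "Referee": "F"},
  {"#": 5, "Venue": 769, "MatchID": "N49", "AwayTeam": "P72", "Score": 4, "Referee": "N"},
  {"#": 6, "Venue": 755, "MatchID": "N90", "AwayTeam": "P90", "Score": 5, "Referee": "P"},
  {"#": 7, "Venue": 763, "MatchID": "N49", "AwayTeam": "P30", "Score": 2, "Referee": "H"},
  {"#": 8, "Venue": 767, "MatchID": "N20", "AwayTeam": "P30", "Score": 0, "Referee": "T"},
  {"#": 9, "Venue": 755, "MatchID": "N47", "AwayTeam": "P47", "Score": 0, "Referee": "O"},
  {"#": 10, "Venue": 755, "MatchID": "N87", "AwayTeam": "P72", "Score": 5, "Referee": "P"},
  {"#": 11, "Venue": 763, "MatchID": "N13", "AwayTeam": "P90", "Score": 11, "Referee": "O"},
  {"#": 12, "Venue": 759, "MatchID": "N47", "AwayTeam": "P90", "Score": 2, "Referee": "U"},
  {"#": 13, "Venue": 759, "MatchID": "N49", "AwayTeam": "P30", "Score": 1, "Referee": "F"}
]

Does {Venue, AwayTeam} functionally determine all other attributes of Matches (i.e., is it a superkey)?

All 13 rows have distinct {Venue, AwayTeam} values, so {Venue, AwayTeam} → (all attributes) holds and {Venue, AwayTeam} is a superkey.

Yes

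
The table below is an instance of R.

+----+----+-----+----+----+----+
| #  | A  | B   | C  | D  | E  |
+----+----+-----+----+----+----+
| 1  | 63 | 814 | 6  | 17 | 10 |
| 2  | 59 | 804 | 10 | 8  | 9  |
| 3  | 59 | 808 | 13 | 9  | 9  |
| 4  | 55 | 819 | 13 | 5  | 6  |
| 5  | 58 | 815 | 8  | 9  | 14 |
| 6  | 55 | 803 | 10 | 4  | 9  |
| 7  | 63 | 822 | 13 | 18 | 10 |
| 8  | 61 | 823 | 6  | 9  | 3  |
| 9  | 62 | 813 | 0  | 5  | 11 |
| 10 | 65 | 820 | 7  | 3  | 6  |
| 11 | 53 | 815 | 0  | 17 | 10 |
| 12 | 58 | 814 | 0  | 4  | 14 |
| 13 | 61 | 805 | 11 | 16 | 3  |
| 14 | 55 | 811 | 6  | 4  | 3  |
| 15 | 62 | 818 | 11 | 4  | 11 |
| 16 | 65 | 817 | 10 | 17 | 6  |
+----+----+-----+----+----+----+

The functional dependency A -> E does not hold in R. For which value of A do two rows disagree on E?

A=63: rows 1, 7 → E = 10, 10 ✓
A=59: rows 2, 3 → E = 9, 9 ✓
A=55: rows 4, 6, 14 → E takes values {6, 9, 3} — violation
A=58: rows 5, 12 → E = 14, 14 ✓
A=61: rows 8, 13 → E = 3, 3 ✓
A=62: rows 9, 15 → E = 11, 11 ✓
A=65: rows 10, 16 → E = 6, 6 ✓
A=53: row 11 → E = 10 ✓
The only A value with inconsistent E is A=55.

55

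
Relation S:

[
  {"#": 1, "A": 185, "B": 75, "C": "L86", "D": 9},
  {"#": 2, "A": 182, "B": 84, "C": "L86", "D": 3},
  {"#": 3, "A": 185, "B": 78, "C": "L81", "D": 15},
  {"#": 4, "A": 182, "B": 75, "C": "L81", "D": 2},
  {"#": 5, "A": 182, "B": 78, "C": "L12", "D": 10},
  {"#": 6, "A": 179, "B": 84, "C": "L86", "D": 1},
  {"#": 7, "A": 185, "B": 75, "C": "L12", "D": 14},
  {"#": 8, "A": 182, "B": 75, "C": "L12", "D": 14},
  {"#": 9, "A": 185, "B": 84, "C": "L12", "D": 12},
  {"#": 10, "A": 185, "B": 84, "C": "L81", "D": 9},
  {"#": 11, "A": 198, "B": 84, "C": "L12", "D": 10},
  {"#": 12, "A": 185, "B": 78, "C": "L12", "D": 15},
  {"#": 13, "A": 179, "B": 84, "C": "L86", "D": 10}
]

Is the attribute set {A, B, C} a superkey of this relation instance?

Rows 6 and 13 have the same {A, B, C} value (A=179, B=84, C=L86) but are distinct tuples, so {A, B, C} does not determine every attribute — not a superkey.

No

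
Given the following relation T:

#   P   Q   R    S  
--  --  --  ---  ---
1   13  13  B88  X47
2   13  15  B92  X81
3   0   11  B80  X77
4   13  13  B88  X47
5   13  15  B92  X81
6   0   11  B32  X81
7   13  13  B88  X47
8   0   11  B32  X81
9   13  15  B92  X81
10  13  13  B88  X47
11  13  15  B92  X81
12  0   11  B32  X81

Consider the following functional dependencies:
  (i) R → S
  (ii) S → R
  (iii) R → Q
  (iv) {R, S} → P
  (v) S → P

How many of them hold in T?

(i) R → S: every LHS value maps to a single RHS value — holds.
(ii) S → R: S=X81: rows 2, 5, 6, 8, 9, 11, 12 → R takes values {B92, B32} — violation — fails.
(iii) R → Q: every LHS value maps to a single RHS value — holds.
(iv) {R, S} → P: every LHS value maps to a single RHS value — holds.
(v) S → P: S=X81: rows 2, 5, 6, 8, 9, 11, 12 → P takes values {13, 0} — violation — fails.
3 of the 5 dependencies hold.

3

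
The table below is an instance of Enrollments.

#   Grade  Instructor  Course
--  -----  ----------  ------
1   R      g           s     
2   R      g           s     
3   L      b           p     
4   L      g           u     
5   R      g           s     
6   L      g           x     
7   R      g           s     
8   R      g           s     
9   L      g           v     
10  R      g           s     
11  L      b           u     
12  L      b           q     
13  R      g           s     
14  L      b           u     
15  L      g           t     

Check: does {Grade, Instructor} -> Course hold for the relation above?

No

(Grade=R, Instructor=g): rows 1, 2, 5, 7, 8, 10, 13 → Course = s, s, s, s, s, s, s ✓
(Grade=L, Instructor=b): rows 3, 11, 12, 14 → Course takes values {p, u, q} — violation
(Grade=L, Instructor=g): rows 4, 6, 9, 15 → Course takes values {u, x, v, t} — violation
Two rows agree on {Grade, Instructor} but differ on Course, so {Grade, Instructor} -> Course does not hold.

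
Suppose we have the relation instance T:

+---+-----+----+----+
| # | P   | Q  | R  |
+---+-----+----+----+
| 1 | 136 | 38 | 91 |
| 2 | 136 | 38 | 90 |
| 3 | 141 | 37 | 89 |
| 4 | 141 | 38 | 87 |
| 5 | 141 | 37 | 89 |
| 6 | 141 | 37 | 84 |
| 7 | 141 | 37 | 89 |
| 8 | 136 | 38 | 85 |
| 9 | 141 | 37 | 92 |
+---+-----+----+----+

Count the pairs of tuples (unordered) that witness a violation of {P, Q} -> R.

10

(P=136, Q=38): violating pairs (1,2), (1,8), (2,8) — 3 pairs.
(P=141, Q=37): violating pairs (3,6), (3,9), (5,6), (5,9), (6,7), (6,9), (7,9) — 7 pairs.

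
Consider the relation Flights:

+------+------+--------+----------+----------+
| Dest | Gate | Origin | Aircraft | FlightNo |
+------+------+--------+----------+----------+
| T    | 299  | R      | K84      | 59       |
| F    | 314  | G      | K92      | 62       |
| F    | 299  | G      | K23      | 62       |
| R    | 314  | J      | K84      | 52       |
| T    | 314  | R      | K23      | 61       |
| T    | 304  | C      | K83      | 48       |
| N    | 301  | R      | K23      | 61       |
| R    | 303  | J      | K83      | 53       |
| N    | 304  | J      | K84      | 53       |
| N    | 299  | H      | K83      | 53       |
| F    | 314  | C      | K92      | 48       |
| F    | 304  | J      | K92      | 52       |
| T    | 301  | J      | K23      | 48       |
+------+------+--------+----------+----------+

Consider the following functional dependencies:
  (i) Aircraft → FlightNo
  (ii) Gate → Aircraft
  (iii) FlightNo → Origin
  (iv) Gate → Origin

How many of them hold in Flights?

(i) Aircraft → FlightNo: Aircraft=K84: 3 rows → FlightNo takes values {59, 52, 53} — violation; Aircraft=K92: 3 rows → FlightNo takes values {62, 48, 52} — violation; Aircraft=K23: 4 rows → FlightNo takes values {62, 61, 48} — violation; Aircraft=K83: 3 rows → FlightNo takes values {48, 53} — violation — fails.
(ii) Gate → Aircraft: Gate=299: 3 rows → Aircraft takes values {K84, K23, K83} — violation; Gate=314: 4 rows → Aircraft takes values {K92, K84, K23} — violation; Gate=304: 3 rows → Aircraft takes values {K83, K84, K92} — violation — fails.
(iii) FlightNo → Origin: FlightNo=48: 3 rows → Origin takes values {C, J} — violation; FlightNo=53: 3 rows → Origin takes values {J, H} — violation — fails.
(iv) Gate → Origin: Gate=299: 3 rows → Origin takes values {R, G, H} — violation; Gate=314: 4 rows → Origin takes values {G, J, R, C} — violation; Gate=304: 3 rows → Origin takes values {C, J} — violation; Gate=301: 2 rows → Origin takes values {R, J} — violation — fails.
None of the 4 dependencies hold.

0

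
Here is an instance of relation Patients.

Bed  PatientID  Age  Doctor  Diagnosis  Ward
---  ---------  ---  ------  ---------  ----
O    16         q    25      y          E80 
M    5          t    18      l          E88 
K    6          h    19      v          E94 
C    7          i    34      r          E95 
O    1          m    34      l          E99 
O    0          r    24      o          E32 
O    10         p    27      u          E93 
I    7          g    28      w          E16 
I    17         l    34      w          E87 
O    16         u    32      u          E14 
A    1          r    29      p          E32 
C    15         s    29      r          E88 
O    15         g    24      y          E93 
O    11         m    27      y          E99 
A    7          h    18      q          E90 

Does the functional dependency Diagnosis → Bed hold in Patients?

Diagnosis=y: 3 rows → Bed = O, O, O ✓
Diagnosis=l: 2 rows → Bed takes values {M, O} — violation
Diagnosis=v: 1 row → Bed = K ✓
Diagnosis=r: 2 rows → Bed = C, C ✓
Diagnosis=o: 1 row → Bed = O ✓
Diagnosis=u: 2 rows → Bed = O, O ✓
Diagnosis=w: 2 rows → Bed = I, I ✓
Diagnosis=p: 1 row → Bed = A ✓
Diagnosis=q: 1 row → Bed = A ✓
Two rows agree on Diagnosis but differ on Bed, so Diagnosis → Bed does not hold.

No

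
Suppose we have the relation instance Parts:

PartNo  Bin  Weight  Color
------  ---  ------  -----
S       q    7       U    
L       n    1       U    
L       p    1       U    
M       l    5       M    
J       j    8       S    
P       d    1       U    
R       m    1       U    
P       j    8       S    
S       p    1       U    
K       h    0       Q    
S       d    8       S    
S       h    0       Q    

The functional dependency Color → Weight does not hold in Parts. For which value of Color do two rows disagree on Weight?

Color=U: 6 rows → Weight takes values {7, 1} — violation
Color=M: 1 row → Weight = 5 ✓
Color=S: 3 rows → Weight = 8, 8, 8 ✓
Color=Q: 2 rows → Weight = 0, 0 ✓
The only Color value with inconsistent Weight is Color=U.

U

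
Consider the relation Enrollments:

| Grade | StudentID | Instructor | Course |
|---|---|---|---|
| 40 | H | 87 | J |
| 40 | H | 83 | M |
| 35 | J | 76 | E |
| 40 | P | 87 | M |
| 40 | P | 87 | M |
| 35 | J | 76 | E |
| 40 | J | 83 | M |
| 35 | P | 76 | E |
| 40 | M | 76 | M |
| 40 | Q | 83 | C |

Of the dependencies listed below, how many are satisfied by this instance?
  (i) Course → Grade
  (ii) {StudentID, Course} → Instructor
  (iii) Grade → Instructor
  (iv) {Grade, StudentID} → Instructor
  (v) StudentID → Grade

(i) Course → Grade: every LHS value maps to a single RHS value — holds.
(ii) {StudentID, Course} → Instructor: every LHS value maps to a single RHS value — holds.
(iii) Grade → Instructor: Grade=40: 7 rows → Instructor takes values {87, 83, 76} — violation — fails.
(iv) {Grade, StudentID} → Instructor: (Grade=40, StudentID=H): 2 rows → Instructor takes values {87, 83} — violation — fails.
(v) StudentID → Grade: StudentID=J: 3 rows → Grade takes values {35, 40} — violation; StudentID=P: 3 rows → Grade takes values {40, 35} — violation — fails.
2 of the 5 dependencies hold.

2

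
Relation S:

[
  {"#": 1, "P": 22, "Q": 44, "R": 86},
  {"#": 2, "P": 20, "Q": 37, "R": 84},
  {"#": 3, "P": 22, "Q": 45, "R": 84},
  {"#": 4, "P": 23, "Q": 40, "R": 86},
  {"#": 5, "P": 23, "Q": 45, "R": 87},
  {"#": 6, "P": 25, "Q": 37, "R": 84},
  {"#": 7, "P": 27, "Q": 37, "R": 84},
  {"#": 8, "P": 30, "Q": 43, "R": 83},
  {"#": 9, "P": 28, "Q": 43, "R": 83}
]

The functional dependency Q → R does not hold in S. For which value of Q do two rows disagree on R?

45

Q=44: row 1 → R = 86 ✓
Q=37: rows 2, 6, 7 → R = 84, 84, 84 ✓
Q=45: rows 3, 5 → R takes values {84, 87} — violation
Q=40: row 4 → R = 86 ✓
Q=43: rows 8, 9 → R = 83, 83 ✓
The only Q value with inconsistent R is Q=45.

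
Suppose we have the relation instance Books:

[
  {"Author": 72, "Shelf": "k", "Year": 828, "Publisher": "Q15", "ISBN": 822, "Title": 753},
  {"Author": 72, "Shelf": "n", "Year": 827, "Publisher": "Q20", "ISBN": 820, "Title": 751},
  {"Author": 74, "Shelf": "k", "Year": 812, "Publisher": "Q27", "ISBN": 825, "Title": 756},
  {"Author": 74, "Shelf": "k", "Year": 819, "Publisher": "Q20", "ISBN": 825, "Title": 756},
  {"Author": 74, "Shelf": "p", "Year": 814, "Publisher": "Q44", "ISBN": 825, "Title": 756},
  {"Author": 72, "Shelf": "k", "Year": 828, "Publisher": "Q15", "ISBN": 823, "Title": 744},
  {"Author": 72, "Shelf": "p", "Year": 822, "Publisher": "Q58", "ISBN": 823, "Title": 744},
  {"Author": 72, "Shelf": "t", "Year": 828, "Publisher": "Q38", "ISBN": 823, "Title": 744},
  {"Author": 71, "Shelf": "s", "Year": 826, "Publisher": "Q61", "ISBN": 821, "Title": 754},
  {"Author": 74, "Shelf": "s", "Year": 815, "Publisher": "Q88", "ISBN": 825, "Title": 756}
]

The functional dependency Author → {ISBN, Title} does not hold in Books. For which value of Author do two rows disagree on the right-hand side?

72

Author=72: 5 rows → {ISBN,Title} takes values {(822, 753), (820, 751), (823, 744)} — violation
Author=74: 4 rows → {ISBN,Title} = (825, 756), (825, 756), (825, 756), (825, 756) ✓
Author=71: 1 row → {ISBN,Title} = (821, 754) ✓
The only Author value with inconsistent RHS is Author=72.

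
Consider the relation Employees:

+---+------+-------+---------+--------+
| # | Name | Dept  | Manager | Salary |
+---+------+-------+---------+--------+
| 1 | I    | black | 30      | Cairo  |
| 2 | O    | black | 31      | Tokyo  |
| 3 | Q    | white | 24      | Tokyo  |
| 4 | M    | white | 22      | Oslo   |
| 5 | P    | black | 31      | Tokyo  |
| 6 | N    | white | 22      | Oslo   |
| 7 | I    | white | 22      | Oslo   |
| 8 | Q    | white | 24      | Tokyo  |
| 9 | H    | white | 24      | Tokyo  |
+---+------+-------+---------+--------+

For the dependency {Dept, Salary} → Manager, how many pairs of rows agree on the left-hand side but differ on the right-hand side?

0

(Dept=black, Salary=Tokyo): all 2 rows agree on Manager — 0 pairs.
(Dept=white, Salary=Tokyo): all 3 rows agree on Manager — 0 pairs.
(Dept=white, Salary=Oslo): all 3 rows agree on Manager — 0 pairs.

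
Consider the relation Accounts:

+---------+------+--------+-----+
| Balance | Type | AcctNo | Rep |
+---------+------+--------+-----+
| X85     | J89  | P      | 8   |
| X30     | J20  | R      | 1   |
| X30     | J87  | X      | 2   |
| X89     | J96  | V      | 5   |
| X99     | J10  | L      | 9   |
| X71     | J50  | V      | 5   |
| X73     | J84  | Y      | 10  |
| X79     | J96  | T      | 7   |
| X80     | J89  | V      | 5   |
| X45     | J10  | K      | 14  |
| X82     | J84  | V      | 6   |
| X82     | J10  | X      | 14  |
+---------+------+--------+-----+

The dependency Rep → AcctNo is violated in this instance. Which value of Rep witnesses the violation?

Rep=8: 1 row → AcctNo = P ✓
Rep=1: 1 row → AcctNo = R ✓
Rep=2: 1 row → AcctNo = X ✓
Rep=5: 3 rows → AcctNo = V, V, V ✓
Rep=9: 1 row → AcctNo = L ✓
Rep=10: 1 row → AcctNo = Y ✓
Rep=7: 1 row → AcctNo = T ✓
Rep=14: 2 rows → AcctNo takes values {K, X} — violation
Rep=6: 1 row → AcctNo = V ✓
The only Rep value with inconsistent AcctNo is Rep=14.

14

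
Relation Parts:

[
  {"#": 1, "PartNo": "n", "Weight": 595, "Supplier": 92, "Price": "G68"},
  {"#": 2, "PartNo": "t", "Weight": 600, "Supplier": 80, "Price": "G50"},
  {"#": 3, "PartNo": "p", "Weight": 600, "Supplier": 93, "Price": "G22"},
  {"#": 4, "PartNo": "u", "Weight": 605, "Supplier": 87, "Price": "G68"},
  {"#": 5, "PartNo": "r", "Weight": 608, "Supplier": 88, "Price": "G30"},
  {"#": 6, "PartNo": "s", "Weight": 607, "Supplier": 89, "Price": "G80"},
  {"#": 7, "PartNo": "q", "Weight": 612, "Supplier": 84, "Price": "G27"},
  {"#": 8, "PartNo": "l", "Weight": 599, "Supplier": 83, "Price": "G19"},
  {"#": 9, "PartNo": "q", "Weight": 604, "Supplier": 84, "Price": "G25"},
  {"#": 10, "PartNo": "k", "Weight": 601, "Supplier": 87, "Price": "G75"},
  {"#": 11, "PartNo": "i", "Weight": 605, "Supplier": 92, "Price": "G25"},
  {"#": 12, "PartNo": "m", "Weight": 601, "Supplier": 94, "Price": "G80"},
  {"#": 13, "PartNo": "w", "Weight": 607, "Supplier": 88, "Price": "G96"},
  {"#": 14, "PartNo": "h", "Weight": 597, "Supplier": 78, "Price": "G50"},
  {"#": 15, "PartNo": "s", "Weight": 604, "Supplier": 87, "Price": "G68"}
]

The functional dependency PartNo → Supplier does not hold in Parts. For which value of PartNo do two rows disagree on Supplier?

s

PartNo=n: row 1 → Supplier = 92 ✓
PartNo=t: row 2 → Supplier = 80 ✓
PartNo=p: row 3 → Supplier = 93 ✓
PartNo=u: row 4 → Supplier = 87 ✓
PartNo=r: row 5 → Supplier = 88 ✓
PartNo=s: rows 6, 15 → Supplier takes values {89, 87} — violation
PartNo=q: rows 7, 9 → Supplier = 84, 84 ✓
PartNo=l: row 8 → Supplier = 83 ✓
PartNo=k: row 10 → Supplier = 87 ✓
PartNo=i: row 11 → Supplier = 92 ✓
PartNo=m: row 12 → Supplier = 94 ✓
PartNo=w: row 13 → Supplier = 88 ✓
PartNo=h: row 14 → Supplier = 78 ✓
The only PartNo value with inconsistent Supplier is PartNo=s.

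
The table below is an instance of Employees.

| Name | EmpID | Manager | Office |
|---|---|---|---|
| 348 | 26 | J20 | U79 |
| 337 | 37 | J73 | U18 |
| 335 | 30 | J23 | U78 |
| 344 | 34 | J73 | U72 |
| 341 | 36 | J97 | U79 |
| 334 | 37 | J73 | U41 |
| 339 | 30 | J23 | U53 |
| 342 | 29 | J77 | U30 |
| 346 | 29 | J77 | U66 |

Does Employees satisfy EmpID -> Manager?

Yes

EmpID=26: 1 row → Manager = J20 ✓
EmpID=37: 2 rows → Manager = J73, J73 ✓
EmpID=30: 2 rows → Manager = J23, J23 ✓
EmpID=34: 1 row → Manager = J73 ✓
EmpID=36: 1 row → Manager = J97 ✓
EmpID=29: 2 rows → Manager = J77, J77 ✓
Every EmpID value is associated with a single Manager value, so EmpID -> Manager holds.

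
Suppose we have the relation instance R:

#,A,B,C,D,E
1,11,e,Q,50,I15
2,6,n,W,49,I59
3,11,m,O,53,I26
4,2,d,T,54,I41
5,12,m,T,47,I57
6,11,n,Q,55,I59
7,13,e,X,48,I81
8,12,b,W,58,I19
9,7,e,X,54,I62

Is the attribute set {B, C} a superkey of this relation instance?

Rows 7 and 9 have the same {B, C} value (B=e, C=X) but are distinct tuples, so {B, C} does not determine every attribute — not a superkey.

No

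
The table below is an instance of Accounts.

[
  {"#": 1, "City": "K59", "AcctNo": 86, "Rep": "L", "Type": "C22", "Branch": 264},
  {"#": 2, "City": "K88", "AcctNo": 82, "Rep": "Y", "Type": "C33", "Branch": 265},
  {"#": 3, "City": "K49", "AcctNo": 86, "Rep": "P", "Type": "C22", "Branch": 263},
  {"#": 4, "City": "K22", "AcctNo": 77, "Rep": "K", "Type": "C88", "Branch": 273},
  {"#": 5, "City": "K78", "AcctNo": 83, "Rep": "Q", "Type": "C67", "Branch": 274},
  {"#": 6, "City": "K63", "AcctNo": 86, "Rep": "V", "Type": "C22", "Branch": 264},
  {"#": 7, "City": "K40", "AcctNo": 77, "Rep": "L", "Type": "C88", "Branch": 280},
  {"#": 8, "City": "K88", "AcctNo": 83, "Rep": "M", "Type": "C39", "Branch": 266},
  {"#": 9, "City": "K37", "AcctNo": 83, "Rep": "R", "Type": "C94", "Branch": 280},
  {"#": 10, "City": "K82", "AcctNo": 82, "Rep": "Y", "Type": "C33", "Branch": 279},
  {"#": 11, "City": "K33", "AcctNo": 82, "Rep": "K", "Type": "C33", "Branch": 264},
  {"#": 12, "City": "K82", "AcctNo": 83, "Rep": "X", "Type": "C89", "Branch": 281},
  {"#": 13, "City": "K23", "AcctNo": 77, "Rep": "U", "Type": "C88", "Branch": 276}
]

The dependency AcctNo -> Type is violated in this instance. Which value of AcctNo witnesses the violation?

AcctNo=86: rows 1, 3, 6 → Type = C22, C22, C22 ✓
AcctNo=82: rows 2, 10, 11 → Type = C33, C33, C33 ✓
AcctNo=77: rows 4, 7, 13 → Type = C88, C88, C88 ✓
AcctNo=83: rows 5, 8, 9, 12 → Type takes values {C67, C39, C94, C89} — violation
The only AcctNo value with inconsistent Type is AcctNo=83.

83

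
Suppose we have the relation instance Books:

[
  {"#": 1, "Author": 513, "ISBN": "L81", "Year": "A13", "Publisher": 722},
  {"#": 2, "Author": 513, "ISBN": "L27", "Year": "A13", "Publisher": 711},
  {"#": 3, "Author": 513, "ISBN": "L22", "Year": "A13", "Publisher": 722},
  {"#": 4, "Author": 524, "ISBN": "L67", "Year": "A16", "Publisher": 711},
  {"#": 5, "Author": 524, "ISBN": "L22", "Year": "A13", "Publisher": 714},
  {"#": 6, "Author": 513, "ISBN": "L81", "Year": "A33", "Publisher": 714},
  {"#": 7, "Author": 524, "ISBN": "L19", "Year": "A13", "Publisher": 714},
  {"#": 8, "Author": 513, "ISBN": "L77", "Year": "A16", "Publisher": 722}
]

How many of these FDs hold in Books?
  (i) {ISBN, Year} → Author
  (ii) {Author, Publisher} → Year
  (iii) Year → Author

(i) {ISBN, Year} → Author: (ISBN=L22, Year=A13): rows 3, 5 → Author takes values {513, 524} — violation — fails.
(ii) {Author, Publisher} → Year: (Author=513, Publisher=722): rows 1, 3, 8 → Year takes values {A13, A16} — violation — fails.
(iii) Year → Author: Year=A13: rows 1, 2, 3, 5, 7 → Author takes values {513, 524} — violation; Year=A16: rows 4, 8 → Author takes values {524, 513} — violation — fails.
None of the 3 dependencies hold.

0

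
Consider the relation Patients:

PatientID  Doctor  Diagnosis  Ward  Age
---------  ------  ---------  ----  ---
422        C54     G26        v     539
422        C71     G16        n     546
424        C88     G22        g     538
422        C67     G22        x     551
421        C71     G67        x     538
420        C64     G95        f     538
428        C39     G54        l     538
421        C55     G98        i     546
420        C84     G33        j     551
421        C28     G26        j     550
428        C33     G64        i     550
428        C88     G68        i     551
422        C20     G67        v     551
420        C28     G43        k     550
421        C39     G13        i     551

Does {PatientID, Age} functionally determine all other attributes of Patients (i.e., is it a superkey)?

No

Two distinct rows share (PatientID=422, Age=551), so {PatientID, Age} does not determine every attribute — not a superkey.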